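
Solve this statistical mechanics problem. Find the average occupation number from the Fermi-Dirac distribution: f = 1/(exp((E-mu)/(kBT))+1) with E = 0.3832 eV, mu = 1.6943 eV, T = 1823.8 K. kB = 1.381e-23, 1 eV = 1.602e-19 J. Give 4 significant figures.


Step 1: (E - mu) = 0.3832 - 1.6943 = -1.311 eV
Step 2: Convert: (E-mu)*eV = -2.1e-19 J
Step 3: x = (E-mu)*eV/(kB*T) = -8.339
Step 4: f = 1/(exp(-8.339)+1) = 0.9998

0.9998


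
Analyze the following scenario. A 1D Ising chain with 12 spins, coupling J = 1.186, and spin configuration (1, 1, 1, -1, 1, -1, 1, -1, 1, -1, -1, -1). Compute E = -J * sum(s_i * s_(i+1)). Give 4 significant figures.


Step 1: Nearest-neighbor products: 1, 1, -1, -1, -1, -1, -1, -1, -1, 1, 1
Step 2: Sum of products = -3
Step 3: E = -1.186 * -3 = 3.558

3.558


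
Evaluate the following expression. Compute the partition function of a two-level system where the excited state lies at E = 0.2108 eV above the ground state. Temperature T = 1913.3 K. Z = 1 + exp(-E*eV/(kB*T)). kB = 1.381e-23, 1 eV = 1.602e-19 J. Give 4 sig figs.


Step 1: Compute beta*E = E*eV/(kB*T) = 0.2108*1.602e-19/(1.381e-23*1913.3) = 1.278
Step 2: exp(-beta*E) = exp(-1.278) = 0.2786
Step 3: Z = 1 + 0.2786 = 1.279

1.279


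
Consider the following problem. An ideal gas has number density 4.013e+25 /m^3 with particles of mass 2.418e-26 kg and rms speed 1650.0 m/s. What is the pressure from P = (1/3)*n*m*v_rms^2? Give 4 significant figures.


Step 1: v_rms^2 = 1650.0^2 = 2.722e+06
Step 2: n*m = 4.013e+25*2.418e-26 = 0.9703
Step 3: P = (1/3)*0.9703*2.722e+06 = 8.806e+05 Pa

8.806e+05


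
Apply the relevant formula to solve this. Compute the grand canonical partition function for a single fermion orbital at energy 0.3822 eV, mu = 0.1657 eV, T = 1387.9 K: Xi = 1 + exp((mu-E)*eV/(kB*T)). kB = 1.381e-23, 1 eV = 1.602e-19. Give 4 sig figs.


Step 1: (mu - E) = 0.1657 - 0.3822 = -0.2165 eV
Step 2: x = (mu-E)*eV/(kB*T) = -0.2165*1.602e-19/(1.381e-23*1387.9) = -1.81
Step 3: exp(x) = 0.1637
Step 4: Xi = 1 + 0.1637 = 1.164

1.164


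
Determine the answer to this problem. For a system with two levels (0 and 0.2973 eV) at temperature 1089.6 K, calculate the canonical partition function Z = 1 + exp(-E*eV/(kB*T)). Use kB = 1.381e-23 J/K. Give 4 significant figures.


Step 1: Compute beta*E = E*eV/(kB*T) = 0.2973*1.602e-19/(1.381e-23*1089.6) = 3.165
Step 2: exp(-beta*E) = exp(-3.165) = 0.04221
Step 3: Z = 1 + 0.04221 = 1.042

1.042


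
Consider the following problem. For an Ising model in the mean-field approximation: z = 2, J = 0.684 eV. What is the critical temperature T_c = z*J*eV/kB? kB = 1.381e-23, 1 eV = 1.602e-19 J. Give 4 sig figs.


Step 1: z*J = 2*0.684 = 1.368 eV
Step 2: Convert to Joules: 1.368*1.602e-19 = 2.192e-19 J
Step 3: T_c = 2.192e-19 / 1.381e-23 = 1.587e+04 K

1.587e+04


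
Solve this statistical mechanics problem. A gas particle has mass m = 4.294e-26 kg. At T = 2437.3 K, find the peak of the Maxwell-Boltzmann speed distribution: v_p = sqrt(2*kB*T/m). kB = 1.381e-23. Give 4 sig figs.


Step 1: Numerator = 2*kB*T = 2*1.381e-23*2437.3 = 6.732e-20
Step 2: Ratio = 6.732e-20 / 4.294e-26 = 1.568e+06
Step 3: v_p = sqrt(1.568e+06) = 1252 m/s

1252


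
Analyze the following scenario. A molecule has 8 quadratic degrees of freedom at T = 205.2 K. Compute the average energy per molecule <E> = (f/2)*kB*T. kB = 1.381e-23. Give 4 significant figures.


Step 1: f/2 = 8/2 = 4
Step 2: kB*T = 1.381e-23 * 205.2 = 2.834e-21
Step 3: <E> = 4 * 2.834e-21 = 1.134e-20 J

1.134e-20


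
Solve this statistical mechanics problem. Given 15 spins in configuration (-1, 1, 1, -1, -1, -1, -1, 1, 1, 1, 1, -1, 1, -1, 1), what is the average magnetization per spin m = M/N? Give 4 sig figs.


Step 1: Count up spins (+1): 8, down spins (-1): 7
Step 2: Total magnetization M = 8 - 7 = 1
Step 3: m = M/N = 1/15 = 0.06667

0.06667


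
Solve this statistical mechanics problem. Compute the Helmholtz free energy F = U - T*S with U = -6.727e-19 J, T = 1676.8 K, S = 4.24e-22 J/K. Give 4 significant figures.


Step 1: T*S = 1676.8 * 4.24e-22 = 7.11e-19 J
Step 2: F = U - T*S = -6.727e-19 - 7.11e-19
Step 3: F = -1.384e-18 J

-1.384e-18


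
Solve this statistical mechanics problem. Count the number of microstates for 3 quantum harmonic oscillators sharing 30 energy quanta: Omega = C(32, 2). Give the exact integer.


Step 1: Use binomial coefficient C(32, 2)
Step 2: Numerator = 32! / 30!
Step 3: Denominator = 2!
Step 4: Omega = 496

496


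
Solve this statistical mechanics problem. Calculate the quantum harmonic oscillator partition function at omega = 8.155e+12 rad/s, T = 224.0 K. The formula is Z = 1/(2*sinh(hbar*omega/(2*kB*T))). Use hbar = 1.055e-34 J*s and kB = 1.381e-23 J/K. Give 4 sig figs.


Step 1: Compute x = hbar*omega/(kB*T) = 1.055e-34*8.155e+12/(1.381e-23*224.0) = 0.2781
Step 2: x/2 = 0.1391
Step 3: sinh(x/2) = 0.1395
Step 4: Z = 1/(2*0.1395) = 3.584

3.584


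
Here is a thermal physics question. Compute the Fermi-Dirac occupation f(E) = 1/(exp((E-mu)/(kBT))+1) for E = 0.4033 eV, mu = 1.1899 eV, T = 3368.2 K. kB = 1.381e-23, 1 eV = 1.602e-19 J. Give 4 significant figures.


Step 1: (E - mu) = 0.4033 - 1.1899 = -0.7866 eV
Step 2: Convert: (E-mu)*eV = -1.26e-19 J
Step 3: x = (E-mu)*eV/(kB*T) = -2.709
Step 4: f = 1/(exp(-2.709)+1) = 0.9376

0.9376


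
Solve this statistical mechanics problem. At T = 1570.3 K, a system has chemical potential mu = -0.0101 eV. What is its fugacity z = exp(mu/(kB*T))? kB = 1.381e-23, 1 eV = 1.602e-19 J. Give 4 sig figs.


Step 1: Convert mu to Joules: -0.0101*1.602e-19 = -1.618e-21 J
Step 2: kB*T = 1.381e-23*1570.3 = 2.169e-20 J
Step 3: mu/(kB*T) = -0.07461
Step 4: z = exp(-0.07461) = 0.9281

0.9281


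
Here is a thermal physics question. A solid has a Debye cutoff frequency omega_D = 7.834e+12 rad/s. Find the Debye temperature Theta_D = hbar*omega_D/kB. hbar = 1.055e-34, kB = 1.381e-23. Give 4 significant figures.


Step 1: hbar*omega_D = 1.055e-34 * 7.834e+12 = 8.265e-22 J
Step 2: Theta_D = 8.265e-22 / 1.381e-23
Step 3: Theta_D = 59.85 K

59.85


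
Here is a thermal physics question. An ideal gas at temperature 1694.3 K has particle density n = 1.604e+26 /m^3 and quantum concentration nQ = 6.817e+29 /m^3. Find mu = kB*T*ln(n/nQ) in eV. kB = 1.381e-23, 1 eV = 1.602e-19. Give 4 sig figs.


Step 1: n/nQ = 1.604e+26/6.817e+29 = 0.0002353
Step 2: ln(n/nQ) = -8.355
Step 3: mu = kB*T*ln(n/nQ) = 2.34e-20*-8.355 = -1.955e-19 J
Step 4: Convert to eV: -1.955e-19/1.602e-19 = -1.22 eV

-1.22


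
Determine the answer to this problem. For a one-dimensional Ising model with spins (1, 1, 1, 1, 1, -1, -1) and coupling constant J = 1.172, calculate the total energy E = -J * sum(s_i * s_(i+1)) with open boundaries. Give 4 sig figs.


Step 1: Nearest-neighbor products: 1, 1, 1, 1, -1, 1
Step 2: Sum of products = 4
Step 3: E = -1.172 * 4 = -4.688

-4.688


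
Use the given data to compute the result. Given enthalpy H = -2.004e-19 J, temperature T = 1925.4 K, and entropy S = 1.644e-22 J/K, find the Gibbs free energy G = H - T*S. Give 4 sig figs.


Step 1: T*S = 1925.4 * 1.644e-22 = 3.165e-19 J
Step 2: G = H - T*S = -2.004e-19 - 3.165e-19
Step 3: G = -5.169e-19 J

-5.169e-19


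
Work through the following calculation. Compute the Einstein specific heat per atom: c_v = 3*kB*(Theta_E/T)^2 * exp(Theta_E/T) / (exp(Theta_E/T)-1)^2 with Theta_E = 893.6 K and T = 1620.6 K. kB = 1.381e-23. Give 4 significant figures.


Step 1: x = Theta_E/T = 893.6/1620.6 = 0.5514
Step 2: x^2 = 0.304
Step 3: exp(x) = 1.736
Step 4: c_v = 3*1.381e-23*0.304*1.736/(1.736-1)^2 = 4.04e-23

4.04e-23


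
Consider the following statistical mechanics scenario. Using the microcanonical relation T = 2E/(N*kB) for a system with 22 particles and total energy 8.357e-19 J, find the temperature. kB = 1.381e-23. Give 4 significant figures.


Step 1: Numerator = 2*E = 2*8.357e-19 = 1.671e-18 J
Step 2: Denominator = N*kB = 22*1.381e-23 = 3.038e-22
Step 3: T = 1.671e-18 / 3.038e-22 = 5501 K

5501


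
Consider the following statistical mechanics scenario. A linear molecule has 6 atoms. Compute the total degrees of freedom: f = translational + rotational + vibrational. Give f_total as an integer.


Step 1: Translational DOF = 3
Step 2: Rotational DOF (linear) = 2
Step 3: Vibrational DOF = 3*6 - 5 = 13
Step 4: Total = 3 + 2 + 13 = 18

18


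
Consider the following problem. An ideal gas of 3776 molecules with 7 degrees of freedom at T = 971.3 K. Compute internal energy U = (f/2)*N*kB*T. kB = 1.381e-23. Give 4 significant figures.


Step 1: f/2 = 7/2 = 3.5
Step 2: N*kB*T = 3776*1.381e-23*971.3 = 5.065e-17
Step 3: U = 3.5 * 5.065e-17 = 1.773e-16 J

1.773e-16


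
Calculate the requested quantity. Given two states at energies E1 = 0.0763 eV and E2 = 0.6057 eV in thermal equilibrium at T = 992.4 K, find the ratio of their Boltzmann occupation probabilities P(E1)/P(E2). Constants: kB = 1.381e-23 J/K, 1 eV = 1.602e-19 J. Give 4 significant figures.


Step 1: Compute energy difference dE = E1 - E2 = 0.0763 - 0.6057 = -0.5294 eV
Step 2: Convert to Joules: dE_J = -0.5294 * 1.602e-19 = -8.481e-20 J
Step 3: Compute exponent = -dE_J / (kB * T) = -(-8.481e-20) / (1.381e-23 * 992.4) = 6.188
Step 4: P(E1)/P(E2) = exp(6.188) = 487

487


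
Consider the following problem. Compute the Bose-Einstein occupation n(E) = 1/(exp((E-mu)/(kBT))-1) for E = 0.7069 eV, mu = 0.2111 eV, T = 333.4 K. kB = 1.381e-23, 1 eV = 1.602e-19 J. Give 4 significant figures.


Step 1: (E - mu) = 0.4958 eV
Step 2: x = (E-mu)*eV/(kB*T) = 0.4958*1.602e-19/(1.381e-23*333.4) = 17.25
Step 3: exp(x) = 3.104e+07
Step 4: n = 1/(exp(x)-1) = 3.222e-08

3.222e-08


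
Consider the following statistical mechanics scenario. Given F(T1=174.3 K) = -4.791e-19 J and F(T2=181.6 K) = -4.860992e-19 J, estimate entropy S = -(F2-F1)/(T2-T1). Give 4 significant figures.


Step 1: dF = F2 - F1 = -4.860992e-19 - (-4.791e-19) = -6.9992e-21 J
Step 2: dT = T2 - T1 = 181.6 - 174.3 = 7.3 K
Step 3: S = -dF/dT = -(-6.9992e-21)/7.3 = 9.588e-22 J/K

9.588e-22


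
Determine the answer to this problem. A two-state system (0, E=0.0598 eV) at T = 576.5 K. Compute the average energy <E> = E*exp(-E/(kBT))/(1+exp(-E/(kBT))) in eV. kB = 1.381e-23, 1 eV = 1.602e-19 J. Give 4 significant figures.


Step 1: beta*E = 0.0598*1.602e-19/(1.381e-23*576.5) = 1.203
Step 2: exp(-beta*E) = 0.3002
Step 3: <E> = 0.0598*0.3002/(1+0.3002) = 0.01381 eV

0.01381


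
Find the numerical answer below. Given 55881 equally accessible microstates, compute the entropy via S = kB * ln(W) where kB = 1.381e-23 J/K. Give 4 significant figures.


Step 1: ln(W) = ln(55881) = 10.93
Step 2: S = kB * ln(W) = 1.381e-23 * 10.93
Step 3: S = 1.51e-22 J/K

1.51e-22


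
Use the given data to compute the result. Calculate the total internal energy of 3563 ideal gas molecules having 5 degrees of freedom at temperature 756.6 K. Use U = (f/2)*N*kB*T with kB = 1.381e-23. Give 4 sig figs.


Step 1: f/2 = 5/2 = 2.5
Step 2: N*kB*T = 3563*1.381e-23*756.6 = 3.723e-17
Step 3: U = 2.5 * 3.723e-17 = 9.307e-17 J

9.307e-17


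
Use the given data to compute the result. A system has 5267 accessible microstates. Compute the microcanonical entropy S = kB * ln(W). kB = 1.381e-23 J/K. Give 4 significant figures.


Step 1: ln(W) = ln(5267) = 8.569
Step 2: S = kB * ln(W) = 1.381e-23 * 8.569
Step 3: S = 1.183e-22 J/K

1.183e-22


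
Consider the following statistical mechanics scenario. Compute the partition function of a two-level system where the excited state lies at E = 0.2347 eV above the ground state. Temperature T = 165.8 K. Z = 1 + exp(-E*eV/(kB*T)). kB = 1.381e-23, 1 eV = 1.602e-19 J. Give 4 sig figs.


Step 1: Compute beta*E = E*eV/(kB*T) = 0.2347*1.602e-19/(1.381e-23*165.8) = 16.42
Step 2: exp(-beta*E) = exp(-16.42) = 7.387e-08
Step 3: Z = 1 + 7.387e-08 = 1

1


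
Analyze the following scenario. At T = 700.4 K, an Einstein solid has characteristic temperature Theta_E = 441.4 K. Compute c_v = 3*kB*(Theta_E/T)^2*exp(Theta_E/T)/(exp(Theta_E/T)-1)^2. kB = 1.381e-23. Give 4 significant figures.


Step 1: x = Theta_E/T = 441.4/700.4 = 0.6302
Step 2: x^2 = 0.3972
Step 3: exp(x) = 1.878
Step 4: c_v = 3*1.381e-23*0.3972*1.878/(1.878-1)^2 = 4.009e-23

4.009e-23


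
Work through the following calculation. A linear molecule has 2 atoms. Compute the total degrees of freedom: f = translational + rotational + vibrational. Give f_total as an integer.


Step 1: Translational DOF = 3
Step 2: Rotational DOF (linear) = 2
Step 3: Vibrational DOF = 3*2 - 5 = 1
Step 4: Total = 3 + 2 + 1 = 6

6


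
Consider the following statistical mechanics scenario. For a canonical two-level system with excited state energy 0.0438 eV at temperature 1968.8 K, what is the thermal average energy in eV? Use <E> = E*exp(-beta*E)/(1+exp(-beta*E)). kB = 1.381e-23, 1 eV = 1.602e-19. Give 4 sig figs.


Step 1: beta*E = 0.0438*1.602e-19/(1.381e-23*1968.8) = 0.2581
Step 2: exp(-beta*E) = 0.7725
Step 3: <E> = 0.0438*0.7725/(1+0.7725) = 0.01909 eV

0.01909


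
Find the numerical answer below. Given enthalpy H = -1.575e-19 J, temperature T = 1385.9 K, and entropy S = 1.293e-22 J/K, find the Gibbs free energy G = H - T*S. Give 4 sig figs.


Step 1: T*S = 1385.9 * 1.293e-22 = 1.792e-19 J
Step 2: G = H - T*S = -1.575e-19 - 1.792e-19
Step 3: G = -3.367e-19 J

-3.367e-19


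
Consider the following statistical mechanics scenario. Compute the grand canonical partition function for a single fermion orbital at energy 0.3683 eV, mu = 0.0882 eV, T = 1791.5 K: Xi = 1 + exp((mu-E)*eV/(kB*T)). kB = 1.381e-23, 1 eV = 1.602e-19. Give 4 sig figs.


Step 1: (mu - E) = 0.0882 - 0.3683 = -0.2801 eV
Step 2: x = (mu-E)*eV/(kB*T) = -0.2801*1.602e-19/(1.381e-23*1791.5) = -1.814
Step 3: exp(x) = 0.163
Step 4: Xi = 1 + 0.163 = 1.163

1.163


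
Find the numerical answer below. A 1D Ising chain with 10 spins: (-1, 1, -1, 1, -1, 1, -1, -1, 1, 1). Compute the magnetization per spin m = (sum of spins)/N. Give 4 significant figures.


Step 1: Count up spins (+1): 5, down spins (-1): 5
Step 2: Total magnetization M = 5 - 5 = 0
Step 3: m = M/N = 0/10 = 0

0


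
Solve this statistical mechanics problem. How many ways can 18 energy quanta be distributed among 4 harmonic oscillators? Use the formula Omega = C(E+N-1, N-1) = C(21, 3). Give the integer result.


Step 1: Use binomial coefficient C(21, 3)
Step 2: Numerator = 21! / 18!
Step 3: Denominator = 3!
Step 4: Omega = 1330

1330


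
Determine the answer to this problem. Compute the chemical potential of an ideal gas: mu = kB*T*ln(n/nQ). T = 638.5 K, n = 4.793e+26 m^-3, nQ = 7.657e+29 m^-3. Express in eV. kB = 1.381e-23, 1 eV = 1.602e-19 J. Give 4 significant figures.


Step 1: n/nQ = 4.793e+26/7.657e+29 = 0.000626
Step 2: ln(n/nQ) = -7.376
Step 3: mu = kB*T*ln(n/nQ) = 8.818e-21*-7.376 = -6.504e-20 J
Step 4: Convert to eV: -6.504e-20/1.602e-19 = -0.406 eV

-0.406


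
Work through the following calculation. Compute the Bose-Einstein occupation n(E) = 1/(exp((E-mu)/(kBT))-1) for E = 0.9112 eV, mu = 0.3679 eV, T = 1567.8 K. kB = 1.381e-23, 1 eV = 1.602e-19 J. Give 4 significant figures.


Step 1: (E - mu) = 0.5433 eV
Step 2: x = (E-mu)*eV/(kB*T) = 0.5433*1.602e-19/(1.381e-23*1567.8) = 4.02
Step 3: exp(x) = 55.7
Step 4: n = 1/(exp(x)-1) = 0.01828

0.01828


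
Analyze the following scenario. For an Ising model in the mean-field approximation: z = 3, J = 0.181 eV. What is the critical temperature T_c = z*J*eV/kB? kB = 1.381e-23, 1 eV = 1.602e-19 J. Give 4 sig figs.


Step 1: z*J = 3*0.181 = 0.543 eV
Step 2: Convert to Joules: 0.543*1.602e-19 = 8.699e-20 J
Step 3: T_c = 8.699e-20 / 1.381e-23 = 6299 K

6299


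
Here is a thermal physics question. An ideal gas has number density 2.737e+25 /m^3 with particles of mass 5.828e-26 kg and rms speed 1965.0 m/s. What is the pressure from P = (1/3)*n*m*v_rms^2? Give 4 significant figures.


Step 1: v_rms^2 = 1965.0^2 = 3.861e+06
Step 2: n*m = 2.737e+25*5.828e-26 = 1.595
Step 3: P = (1/3)*1.595*3.861e+06 = 2.053e+06 Pa

2.053e+06


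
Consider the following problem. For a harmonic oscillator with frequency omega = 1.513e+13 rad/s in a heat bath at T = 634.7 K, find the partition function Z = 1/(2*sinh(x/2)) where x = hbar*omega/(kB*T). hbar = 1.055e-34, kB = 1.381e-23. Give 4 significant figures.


Step 1: Compute x = hbar*omega/(kB*T) = 1.055e-34*1.513e+13/(1.381e-23*634.7) = 0.1821
Step 2: x/2 = 0.09105
Step 3: sinh(x/2) = 0.09118
Step 4: Z = 1/(2*0.09118) = 5.484

5.484


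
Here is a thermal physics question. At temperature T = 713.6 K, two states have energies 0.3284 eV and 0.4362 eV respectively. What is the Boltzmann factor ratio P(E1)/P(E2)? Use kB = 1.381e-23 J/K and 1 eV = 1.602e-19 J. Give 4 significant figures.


Step 1: Compute energy difference dE = E1 - E2 = 0.3284 - 0.4362 = -0.1078 eV
Step 2: Convert to Joules: dE_J = -0.1078 * 1.602e-19 = -1.727e-20 J
Step 3: Compute exponent = -dE_J / (kB * T) = -(-1.727e-20) / (1.381e-23 * 713.6) = 1.752
Step 4: P(E1)/P(E2) = exp(1.752) = 5.768

5.768


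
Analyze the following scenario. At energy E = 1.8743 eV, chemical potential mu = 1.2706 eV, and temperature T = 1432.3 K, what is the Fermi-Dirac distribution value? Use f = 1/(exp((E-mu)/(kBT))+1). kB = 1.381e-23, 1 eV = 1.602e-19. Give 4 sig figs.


Step 1: (E - mu) = 1.8743 - 1.2706 = 0.6037 eV
Step 2: Convert: (E-mu)*eV = 9.671e-20 J
Step 3: x = (E-mu)*eV/(kB*T) = 4.889
Step 4: f = 1/(exp(4.889)+1) = 0.00747

0.00747


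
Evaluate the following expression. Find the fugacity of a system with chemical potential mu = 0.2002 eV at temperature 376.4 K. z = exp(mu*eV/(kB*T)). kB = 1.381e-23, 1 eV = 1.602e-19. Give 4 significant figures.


Step 1: Convert mu to Joules: 0.2002*1.602e-19 = 3.207e-20 J
Step 2: kB*T = 1.381e-23*376.4 = 5.198e-21 J
Step 3: mu/(kB*T) = 6.17
Step 4: z = exp(6.17) = 478.2

478.2


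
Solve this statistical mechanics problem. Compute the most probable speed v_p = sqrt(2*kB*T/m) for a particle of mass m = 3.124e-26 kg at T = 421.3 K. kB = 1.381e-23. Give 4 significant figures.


Step 1: Numerator = 2*kB*T = 2*1.381e-23*421.3 = 1.164e-20
Step 2: Ratio = 1.164e-20 / 3.124e-26 = 3.725e+05
Step 3: v_p = sqrt(3.725e+05) = 610.3 m/s

610.3


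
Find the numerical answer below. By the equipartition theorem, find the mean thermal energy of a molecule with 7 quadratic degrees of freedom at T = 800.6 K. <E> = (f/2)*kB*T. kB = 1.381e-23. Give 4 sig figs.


Step 1: f/2 = 7/2 = 3.5
Step 2: kB*T = 1.381e-23 * 800.6 = 1.106e-20
Step 3: <E> = 3.5 * 1.106e-20 = 3.87e-20 J

3.87e-20


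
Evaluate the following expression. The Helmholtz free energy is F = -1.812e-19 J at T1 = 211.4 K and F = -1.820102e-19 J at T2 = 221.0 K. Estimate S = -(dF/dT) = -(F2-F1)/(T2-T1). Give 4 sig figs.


Step 1: dF = F2 - F1 = -1.820102e-19 - (-1.812e-19) = -8.102e-22 J
Step 2: dT = T2 - T1 = 221.0 - 211.4 = 9.6 K
Step 3: S = -dF/dT = -(-8.102e-22)/9.6 = 8.44e-23 J/K

8.44e-23


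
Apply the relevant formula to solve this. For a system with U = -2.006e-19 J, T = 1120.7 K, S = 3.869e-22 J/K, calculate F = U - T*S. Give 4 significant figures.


Step 1: T*S = 1120.7 * 3.869e-22 = 4.336e-19 J
Step 2: F = U - T*S = -2.006e-19 - 4.336e-19
Step 3: F = -6.342e-19 J

-6.342e-19


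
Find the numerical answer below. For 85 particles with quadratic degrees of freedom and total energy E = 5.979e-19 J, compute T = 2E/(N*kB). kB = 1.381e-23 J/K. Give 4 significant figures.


Step 1: Numerator = 2*E = 2*5.979e-19 = 1.196e-18 J
Step 2: Denominator = N*kB = 85*1.381e-23 = 1.174e-21
Step 3: T = 1.196e-18 / 1.174e-21 = 1019 K

1019


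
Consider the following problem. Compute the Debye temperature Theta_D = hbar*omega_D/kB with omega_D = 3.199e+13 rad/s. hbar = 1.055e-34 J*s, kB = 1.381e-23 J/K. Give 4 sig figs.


Step 1: hbar*omega_D = 1.055e-34 * 3.199e+13 = 3.375e-21 J
Step 2: Theta_D = 3.375e-21 / 1.381e-23
Step 3: Theta_D = 244.4 K

244.4


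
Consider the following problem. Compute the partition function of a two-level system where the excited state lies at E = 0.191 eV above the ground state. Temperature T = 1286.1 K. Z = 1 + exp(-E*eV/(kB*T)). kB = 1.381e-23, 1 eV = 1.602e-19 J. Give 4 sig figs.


Step 1: Compute beta*E = E*eV/(kB*T) = 0.191*1.602e-19/(1.381e-23*1286.1) = 1.723
Step 2: exp(-beta*E) = exp(-1.723) = 0.1786
Step 3: Z = 1 + 0.1786 = 1.179

1.179


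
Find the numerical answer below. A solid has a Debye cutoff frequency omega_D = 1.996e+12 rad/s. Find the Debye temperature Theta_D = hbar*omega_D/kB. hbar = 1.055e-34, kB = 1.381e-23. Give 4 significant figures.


Step 1: hbar*omega_D = 1.055e-34 * 1.996e+12 = 2.106e-22 J
Step 2: Theta_D = 2.106e-22 / 1.381e-23
Step 3: Theta_D = 15.25 K

15.25


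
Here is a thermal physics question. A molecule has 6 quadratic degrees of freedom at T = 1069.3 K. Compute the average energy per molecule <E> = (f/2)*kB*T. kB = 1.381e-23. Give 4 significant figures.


Step 1: f/2 = 6/2 = 3
Step 2: kB*T = 1.381e-23 * 1069.3 = 1.477e-20
Step 3: <E> = 3 * 1.477e-20 = 4.43e-20 J

4.43e-20


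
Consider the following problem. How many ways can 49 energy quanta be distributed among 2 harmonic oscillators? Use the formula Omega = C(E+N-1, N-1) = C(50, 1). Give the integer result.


Step 1: Use binomial coefficient C(50, 1)
Step 2: Numerator = 50! / 49!
Step 3: Denominator = 1!
Step 4: Omega = 50

50


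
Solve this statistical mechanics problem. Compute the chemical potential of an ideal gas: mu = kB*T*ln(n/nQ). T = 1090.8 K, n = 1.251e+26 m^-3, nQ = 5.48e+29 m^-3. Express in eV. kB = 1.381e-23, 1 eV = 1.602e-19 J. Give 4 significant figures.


Step 1: n/nQ = 1.251e+26/5.48e+29 = 0.0002283
Step 2: ln(n/nQ) = -8.385
Step 3: mu = kB*T*ln(n/nQ) = 1.506e-20*-8.385 = -1.263e-19 J
Step 4: Convert to eV: -1.263e-19/1.602e-19 = -0.7885 eV

-0.7885


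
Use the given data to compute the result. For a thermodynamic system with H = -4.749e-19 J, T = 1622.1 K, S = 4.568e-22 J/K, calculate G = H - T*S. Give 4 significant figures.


Step 1: T*S = 1622.1 * 4.568e-22 = 7.41e-19 J
Step 2: G = H - T*S = -4.749e-19 - 7.41e-19
Step 3: G = -1.216e-18 J

-1.216e-18


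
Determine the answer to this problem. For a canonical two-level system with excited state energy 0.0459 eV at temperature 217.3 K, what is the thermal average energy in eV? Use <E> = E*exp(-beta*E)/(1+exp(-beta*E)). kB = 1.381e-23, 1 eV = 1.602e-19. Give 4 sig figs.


Step 1: beta*E = 0.0459*1.602e-19/(1.381e-23*217.3) = 2.45
Step 2: exp(-beta*E) = 0.08627
Step 3: <E> = 0.0459*0.08627/(1+0.08627) = 0.003645 eV

0.003645


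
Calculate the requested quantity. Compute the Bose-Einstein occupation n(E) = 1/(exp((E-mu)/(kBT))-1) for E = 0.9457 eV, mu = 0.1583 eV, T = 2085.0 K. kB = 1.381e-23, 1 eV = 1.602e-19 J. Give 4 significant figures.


Step 1: (E - mu) = 0.7874 eV
Step 2: x = (E-mu)*eV/(kB*T) = 0.7874*1.602e-19/(1.381e-23*2085.0) = 4.381
Step 3: exp(x) = 79.91
Step 4: n = 1/(exp(x)-1) = 0.01267

0.01267


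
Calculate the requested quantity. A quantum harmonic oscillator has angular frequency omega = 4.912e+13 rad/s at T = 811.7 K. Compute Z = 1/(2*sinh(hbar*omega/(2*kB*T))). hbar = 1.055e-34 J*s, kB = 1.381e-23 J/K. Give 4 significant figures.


Step 1: Compute x = hbar*omega/(kB*T) = 1.055e-34*4.912e+13/(1.381e-23*811.7) = 0.4623
Step 2: x/2 = 0.2311
Step 3: sinh(x/2) = 0.2332
Step 4: Z = 1/(2*0.2332) = 2.144

2.144


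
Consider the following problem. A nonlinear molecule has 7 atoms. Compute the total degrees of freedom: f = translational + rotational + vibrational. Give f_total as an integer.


Step 1: Translational DOF = 3
Step 2: Rotational DOF (nonlinear) = 3
Step 3: Vibrational DOF = 3*7 - 6 = 15
Step 4: Total = 3 + 3 + 15 = 21

21


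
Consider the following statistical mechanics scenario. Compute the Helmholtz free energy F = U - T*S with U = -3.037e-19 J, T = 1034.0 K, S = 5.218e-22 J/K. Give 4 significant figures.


Step 1: T*S = 1034.0 * 5.218e-22 = 5.395e-19 J
Step 2: F = U - T*S = -3.037e-19 - 5.395e-19
Step 3: F = -8.432e-19 J

-8.432e-19


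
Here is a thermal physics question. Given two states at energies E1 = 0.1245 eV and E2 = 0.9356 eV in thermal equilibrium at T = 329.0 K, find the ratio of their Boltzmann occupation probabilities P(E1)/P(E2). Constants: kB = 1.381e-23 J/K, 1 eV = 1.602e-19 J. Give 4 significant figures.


Step 1: Compute energy difference dE = E1 - E2 = 0.1245 - 0.9356 = -0.8111 eV
Step 2: Convert to Joules: dE_J = -0.8111 * 1.602e-19 = -1.299e-19 J
Step 3: Compute exponent = -dE_J / (kB * T) = -(-1.299e-19) / (1.381e-23 * 329.0) = 28.6
Step 4: P(E1)/P(E2) = exp(28.6) = 2.632e+12

2.632e+12


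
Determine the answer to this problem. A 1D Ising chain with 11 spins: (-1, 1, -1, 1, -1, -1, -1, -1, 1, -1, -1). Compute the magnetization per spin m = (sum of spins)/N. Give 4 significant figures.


Step 1: Count up spins (+1): 3, down spins (-1): 8
Step 2: Total magnetization M = 3 - 8 = -5
Step 3: m = M/N = -5/11 = -0.4545

-0.4545


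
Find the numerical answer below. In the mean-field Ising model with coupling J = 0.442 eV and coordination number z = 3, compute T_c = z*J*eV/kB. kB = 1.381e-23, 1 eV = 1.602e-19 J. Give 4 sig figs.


Step 1: z*J = 3*0.442 = 1.326 eV
Step 2: Convert to Joules: 1.326*1.602e-19 = 2.124e-19 J
Step 3: T_c = 2.124e-19 / 1.381e-23 = 1.538e+04 K

1.538e+04


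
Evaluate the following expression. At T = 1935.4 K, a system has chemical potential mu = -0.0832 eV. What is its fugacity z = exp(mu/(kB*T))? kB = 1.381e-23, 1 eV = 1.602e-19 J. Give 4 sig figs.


Step 1: Convert mu to Joules: -0.0832*1.602e-19 = -1.333e-20 J
Step 2: kB*T = 1.381e-23*1935.4 = 2.673e-20 J
Step 3: mu/(kB*T) = -0.4987
Step 4: z = exp(-0.4987) = 0.6073

0.6073


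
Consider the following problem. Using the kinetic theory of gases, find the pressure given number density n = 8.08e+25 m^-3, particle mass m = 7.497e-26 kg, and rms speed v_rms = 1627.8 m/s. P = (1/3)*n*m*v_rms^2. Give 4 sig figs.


Step 1: v_rms^2 = 1627.8^2 = 2.65e+06
Step 2: n*m = 8.08e+25*7.497e-26 = 6.058
Step 3: P = (1/3)*6.058*2.65e+06 = 5.35e+06 Pa

5.35e+06


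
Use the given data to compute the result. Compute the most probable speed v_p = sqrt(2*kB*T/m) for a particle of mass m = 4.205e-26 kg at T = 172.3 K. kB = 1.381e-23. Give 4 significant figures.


Step 1: Numerator = 2*kB*T = 2*1.381e-23*172.3 = 4.759e-21
Step 2: Ratio = 4.759e-21 / 4.205e-26 = 1.132e+05
Step 3: v_p = sqrt(1.132e+05) = 336.4 m/s

336.4


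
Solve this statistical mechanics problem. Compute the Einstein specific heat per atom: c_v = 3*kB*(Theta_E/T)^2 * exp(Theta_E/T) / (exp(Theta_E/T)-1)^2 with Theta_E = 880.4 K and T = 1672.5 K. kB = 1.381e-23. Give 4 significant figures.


Step 1: x = Theta_E/T = 880.4/1672.5 = 0.5264
Step 2: x^2 = 0.2771
Step 3: exp(x) = 1.693
Step 4: c_v = 3*1.381e-23*0.2771*1.693/(1.693-1)^2 = 4.049e-23

4.049e-23


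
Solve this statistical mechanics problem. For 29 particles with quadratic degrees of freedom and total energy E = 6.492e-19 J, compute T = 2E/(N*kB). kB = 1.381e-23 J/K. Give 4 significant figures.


Step 1: Numerator = 2*E = 2*6.492e-19 = 1.298e-18 J
Step 2: Denominator = N*kB = 29*1.381e-23 = 4.005e-22
Step 3: T = 1.298e-18 / 4.005e-22 = 3242 K

3242


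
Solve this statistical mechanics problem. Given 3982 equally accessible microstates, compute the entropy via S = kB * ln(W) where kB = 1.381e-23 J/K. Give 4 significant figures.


Step 1: ln(W) = ln(3982) = 8.29
Step 2: S = kB * ln(W) = 1.381e-23 * 8.29
Step 3: S = 1.145e-22 J/K

1.145e-22


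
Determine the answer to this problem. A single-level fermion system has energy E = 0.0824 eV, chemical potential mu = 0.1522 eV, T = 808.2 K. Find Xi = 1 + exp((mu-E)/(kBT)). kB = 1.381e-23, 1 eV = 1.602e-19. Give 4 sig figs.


Step 1: (mu - E) = 0.1522 - 0.0824 = 0.0698 eV
Step 2: x = (mu-E)*eV/(kB*T) = 0.0698*1.602e-19/(1.381e-23*808.2) = 1.002
Step 3: exp(x) = 2.723
Step 4: Xi = 1 + 2.723 = 3.723

3.723


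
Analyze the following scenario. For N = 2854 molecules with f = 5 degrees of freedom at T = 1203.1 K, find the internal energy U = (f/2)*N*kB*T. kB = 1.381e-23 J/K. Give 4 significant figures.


Step 1: f/2 = 5/2 = 2.5
Step 2: N*kB*T = 2854*1.381e-23*1203.1 = 4.742e-17
Step 3: U = 2.5 * 4.742e-17 = 1.185e-16 J

1.185e-16


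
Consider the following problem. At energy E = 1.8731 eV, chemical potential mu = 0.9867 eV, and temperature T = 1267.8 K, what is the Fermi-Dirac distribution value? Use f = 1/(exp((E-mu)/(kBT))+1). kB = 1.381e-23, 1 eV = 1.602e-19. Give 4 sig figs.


Step 1: (E - mu) = 1.8731 - 0.9867 = 0.8864 eV
Step 2: Convert: (E-mu)*eV = 1.42e-19 J
Step 3: x = (E-mu)*eV/(kB*T) = 8.111
Step 4: f = 1/(exp(8.111)+1) = 0.0003003

0.0003003


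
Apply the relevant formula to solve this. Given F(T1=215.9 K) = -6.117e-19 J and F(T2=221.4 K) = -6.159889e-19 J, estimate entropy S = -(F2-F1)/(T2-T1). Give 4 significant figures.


Step 1: dF = F2 - F1 = -6.159889e-19 - (-6.117e-19) = -4.2889e-21 J
Step 2: dT = T2 - T1 = 221.4 - 215.9 = 5.5 K
Step 3: S = -dF/dT = -(-4.2889e-21)/5.5 = 7.798e-22 J/K

7.798e-22


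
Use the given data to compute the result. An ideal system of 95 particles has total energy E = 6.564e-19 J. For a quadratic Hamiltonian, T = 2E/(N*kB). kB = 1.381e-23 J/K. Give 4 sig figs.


Step 1: Numerator = 2*E = 2*6.564e-19 = 1.313e-18 J
Step 2: Denominator = N*kB = 95*1.381e-23 = 1.312e-21
Step 3: T = 1.313e-18 / 1.312e-21 = 1001 K

1001


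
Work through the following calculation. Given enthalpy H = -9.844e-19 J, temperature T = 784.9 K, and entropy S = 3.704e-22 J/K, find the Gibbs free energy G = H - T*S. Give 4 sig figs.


Step 1: T*S = 784.9 * 3.704e-22 = 2.907e-19 J
Step 2: G = H - T*S = -9.844e-19 - 2.907e-19
Step 3: G = -1.275e-18 J

-1.275e-18


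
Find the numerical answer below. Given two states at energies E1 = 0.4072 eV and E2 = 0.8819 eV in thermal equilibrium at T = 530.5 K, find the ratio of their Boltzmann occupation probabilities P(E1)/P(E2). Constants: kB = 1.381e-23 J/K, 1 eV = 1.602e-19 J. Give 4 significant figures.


Step 1: Compute energy difference dE = E1 - E2 = 0.4072 - 0.8819 = -0.4747 eV
Step 2: Convert to Joules: dE_J = -0.4747 * 1.602e-19 = -7.605e-20 J
Step 3: Compute exponent = -dE_J / (kB * T) = -(-7.605e-20) / (1.381e-23 * 530.5) = 10.38
Step 4: P(E1)/P(E2) = exp(10.38) = 3.221e+04

3.221e+04


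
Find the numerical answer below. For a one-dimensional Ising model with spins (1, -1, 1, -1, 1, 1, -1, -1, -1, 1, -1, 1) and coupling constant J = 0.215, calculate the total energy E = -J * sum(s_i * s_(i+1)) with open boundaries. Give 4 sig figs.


Step 1: Nearest-neighbor products: -1, -1, -1, -1, 1, -1, 1, 1, -1, -1, -1
Step 2: Sum of products = -5
Step 3: E = -0.215 * -5 = 1.075

1.075


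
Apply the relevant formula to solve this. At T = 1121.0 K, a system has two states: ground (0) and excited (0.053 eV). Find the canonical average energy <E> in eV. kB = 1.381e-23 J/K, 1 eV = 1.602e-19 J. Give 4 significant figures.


Step 1: beta*E = 0.053*1.602e-19/(1.381e-23*1121.0) = 0.5485
Step 2: exp(-beta*E) = 0.5778
Step 3: <E> = 0.053*0.5778/(1+0.5778) = 0.01941 eV

0.01941


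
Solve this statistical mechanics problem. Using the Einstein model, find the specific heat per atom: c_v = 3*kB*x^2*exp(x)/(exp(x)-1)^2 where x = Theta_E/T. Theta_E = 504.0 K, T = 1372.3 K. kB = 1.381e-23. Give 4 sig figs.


Step 1: x = Theta_E/T = 504.0/1372.3 = 0.3673
Step 2: x^2 = 0.1349
Step 3: exp(x) = 1.444
Step 4: c_v = 3*1.381e-23*0.1349*1.444/(1.444-1)^2 = 4.097e-23

4.097e-23


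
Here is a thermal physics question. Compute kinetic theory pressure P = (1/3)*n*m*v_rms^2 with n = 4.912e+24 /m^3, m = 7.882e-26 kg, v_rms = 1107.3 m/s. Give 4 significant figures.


Step 1: v_rms^2 = 1107.3^2 = 1.226e+06
Step 2: n*m = 4.912e+24*7.882e-26 = 0.3872
Step 3: P = (1/3)*0.3872*1.226e+06 = 1.582e+05 Pa

1.582e+05


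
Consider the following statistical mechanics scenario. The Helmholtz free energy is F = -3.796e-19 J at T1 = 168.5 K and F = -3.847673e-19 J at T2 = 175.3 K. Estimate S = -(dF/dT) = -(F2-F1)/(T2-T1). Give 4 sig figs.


Step 1: dF = F2 - F1 = -3.847673e-19 - (-3.796e-19) = -5.1673e-21 J
Step 2: dT = T2 - T1 = 175.3 - 168.5 = 6.8 K
Step 3: S = -dF/dT = -(-5.1673e-21)/6.8 = 7.599e-22 J/K

7.599e-22


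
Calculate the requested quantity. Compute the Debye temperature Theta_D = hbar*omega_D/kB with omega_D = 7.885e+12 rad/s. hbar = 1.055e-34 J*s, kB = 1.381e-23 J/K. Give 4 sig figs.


Step 1: hbar*omega_D = 1.055e-34 * 7.885e+12 = 8.319e-22 J
Step 2: Theta_D = 8.319e-22 / 1.381e-23
Step 3: Theta_D = 60.24 K

60.24


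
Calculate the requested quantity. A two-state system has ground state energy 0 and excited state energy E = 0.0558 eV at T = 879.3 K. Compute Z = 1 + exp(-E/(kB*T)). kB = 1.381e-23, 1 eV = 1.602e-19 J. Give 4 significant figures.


Step 1: Compute beta*E = E*eV/(kB*T) = 0.0558*1.602e-19/(1.381e-23*879.3) = 0.7361
Step 2: exp(-beta*E) = exp(-0.7361) = 0.479
Step 3: Z = 1 + 0.479 = 1.479

1.479


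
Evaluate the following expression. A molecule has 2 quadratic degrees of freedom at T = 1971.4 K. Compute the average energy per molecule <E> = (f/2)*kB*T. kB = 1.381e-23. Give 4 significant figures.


Step 1: f/2 = 2/2 = 1
Step 2: kB*T = 1.381e-23 * 1971.4 = 2.723e-20
Step 3: <E> = 1 * 2.723e-20 = 2.723e-20 J

2.723e-20


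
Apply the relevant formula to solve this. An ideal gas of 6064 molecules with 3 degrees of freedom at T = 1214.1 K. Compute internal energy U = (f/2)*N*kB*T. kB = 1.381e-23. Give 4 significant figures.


Step 1: f/2 = 3/2 = 1.5
Step 2: N*kB*T = 6064*1.381e-23*1214.1 = 1.017e-16
Step 3: U = 1.5 * 1.017e-16 = 1.525e-16 J

1.525e-16


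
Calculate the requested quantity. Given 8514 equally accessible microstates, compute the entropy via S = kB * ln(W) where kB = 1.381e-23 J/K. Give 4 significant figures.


Step 1: ln(W) = ln(8514) = 9.049
Step 2: S = kB * ln(W) = 1.381e-23 * 9.049
Step 3: S = 1.25e-22 J/K

1.25e-22


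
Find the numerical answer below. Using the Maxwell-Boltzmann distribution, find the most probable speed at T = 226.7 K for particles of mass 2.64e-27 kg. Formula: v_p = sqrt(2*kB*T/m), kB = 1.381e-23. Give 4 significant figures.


Step 1: Numerator = 2*kB*T = 2*1.381e-23*226.7 = 6.261e-21
Step 2: Ratio = 6.261e-21 / 2.64e-27 = 2.372e+06
Step 3: v_p = sqrt(2.372e+06) = 1540 m/s

1540


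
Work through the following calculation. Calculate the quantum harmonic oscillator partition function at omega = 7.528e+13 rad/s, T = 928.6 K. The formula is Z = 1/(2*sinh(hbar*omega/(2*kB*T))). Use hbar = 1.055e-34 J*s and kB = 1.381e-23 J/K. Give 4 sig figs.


Step 1: Compute x = hbar*omega/(kB*T) = 1.055e-34*7.528e+13/(1.381e-23*928.6) = 0.6193
Step 2: x/2 = 0.3097
Step 3: sinh(x/2) = 0.3146
Step 4: Z = 1/(2*0.3146) = 1.589

1.589


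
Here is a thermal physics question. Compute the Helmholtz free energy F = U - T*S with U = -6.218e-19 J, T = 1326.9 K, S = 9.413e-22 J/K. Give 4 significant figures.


Step 1: T*S = 1326.9 * 9.413e-22 = 1.249e-18 J
Step 2: F = U - T*S = -6.218e-19 - 1.249e-18
Step 3: F = -1.871e-18 J

-1.871e-18


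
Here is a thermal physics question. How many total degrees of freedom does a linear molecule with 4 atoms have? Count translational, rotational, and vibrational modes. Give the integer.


Step 1: Translational DOF = 3
Step 2: Rotational DOF (linear) = 2
Step 3: Vibrational DOF = 3*4 - 5 = 7
Step 4: Total = 3 + 2 + 7 = 12

12


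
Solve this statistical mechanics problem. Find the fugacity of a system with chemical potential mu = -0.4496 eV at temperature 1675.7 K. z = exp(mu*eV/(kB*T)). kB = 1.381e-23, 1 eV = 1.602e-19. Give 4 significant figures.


Step 1: Convert mu to Joules: -0.4496*1.602e-19 = -7.203e-20 J
Step 2: kB*T = 1.381e-23*1675.7 = 2.314e-20 J
Step 3: mu/(kB*T) = -3.112
Step 4: z = exp(-3.112) = 0.04449

0.04449


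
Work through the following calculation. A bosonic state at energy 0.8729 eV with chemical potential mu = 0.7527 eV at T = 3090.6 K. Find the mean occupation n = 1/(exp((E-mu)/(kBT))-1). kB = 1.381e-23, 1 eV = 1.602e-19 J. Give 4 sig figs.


Step 1: (E - mu) = 0.1202 eV
Step 2: x = (E-mu)*eV/(kB*T) = 0.1202*1.602e-19/(1.381e-23*3090.6) = 0.4512
Step 3: exp(x) = 1.57
Step 4: n = 1/(exp(x)-1) = 1.754

1.754


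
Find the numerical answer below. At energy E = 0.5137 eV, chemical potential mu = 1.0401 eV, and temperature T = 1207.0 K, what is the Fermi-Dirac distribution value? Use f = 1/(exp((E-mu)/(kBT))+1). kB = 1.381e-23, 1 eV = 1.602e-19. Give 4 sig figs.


Step 1: (E - mu) = 0.5137 - 1.0401 = -0.5264 eV
Step 2: Convert: (E-mu)*eV = -8.433e-20 J
Step 3: x = (E-mu)*eV/(kB*T) = -5.059
Step 4: f = 1/(exp(-5.059)+1) = 0.9937

0.9937


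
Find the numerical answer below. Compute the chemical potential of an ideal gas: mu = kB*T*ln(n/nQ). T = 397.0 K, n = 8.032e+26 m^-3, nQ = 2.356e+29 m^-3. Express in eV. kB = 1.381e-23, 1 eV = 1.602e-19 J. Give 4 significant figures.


Step 1: n/nQ = 8.032e+26/2.356e+29 = 0.003409
Step 2: ln(n/nQ) = -5.681
Step 3: mu = kB*T*ln(n/nQ) = 5.483e-21*-5.681 = -3.115e-20 J
Step 4: Convert to eV: -3.115e-20/1.602e-19 = -0.1944 eV

-0.1944


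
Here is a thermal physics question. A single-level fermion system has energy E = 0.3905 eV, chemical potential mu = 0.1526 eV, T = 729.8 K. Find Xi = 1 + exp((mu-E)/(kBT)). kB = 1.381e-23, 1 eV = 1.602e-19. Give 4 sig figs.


Step 1: (mu - E) = 0.1526 - 0.3905 = -0.2379 eV
Step 2: x = (mu-E)*eV/(kB*T) = -0.2379*1.602e-19/(1.381e-23*729.8) = -3.781
Step 3: exp(x) = 0.02279
Step 4: Xi = 1 + 0.02279 = 1.023

1.023


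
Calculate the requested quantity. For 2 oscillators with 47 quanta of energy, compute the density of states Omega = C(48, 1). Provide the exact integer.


Step 1: Use binomial coefficient C(48, 1)
Step 2: Numerator = 48! / 47!
Step 3: Denominator = 1!
Step 4: Omega = 48

48


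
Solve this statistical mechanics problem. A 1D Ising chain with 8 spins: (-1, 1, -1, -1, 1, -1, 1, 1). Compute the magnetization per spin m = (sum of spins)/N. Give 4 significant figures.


Step 1: Count up spins (+1): 4, down spins (-1): 4
Step 2: Total magnetization M = 4 - 4 = 0
Step 3: m = M/N = 0/8 = 0

0


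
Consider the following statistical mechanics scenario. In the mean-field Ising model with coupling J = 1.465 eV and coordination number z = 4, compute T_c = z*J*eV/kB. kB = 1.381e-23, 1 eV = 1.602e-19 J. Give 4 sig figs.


Step 1: z*J = 4*1.465 = 5.86 eV
Step 2: Convert to Joules: 5.86*1.602e-19 = 9.388e-19 J
Step 3: T_c = 9.388e-19 / 1.381e-23 = 6.798e+04 K

6.798e+04


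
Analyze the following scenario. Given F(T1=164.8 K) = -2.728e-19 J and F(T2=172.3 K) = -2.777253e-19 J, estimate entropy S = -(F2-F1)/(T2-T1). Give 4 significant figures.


Step 1: dF = F2 - F1 = -2.777253e-19 - (-2.728e-19) = -4.9253e-21 J
Step 2: dT = T2 - T1 = 172.3 - 164.8 = 7.5 K
Step 3: S = -dF/dT = -(-4.9253e-21)/7.5 = 6.567e-22 J/K

6.567e-22


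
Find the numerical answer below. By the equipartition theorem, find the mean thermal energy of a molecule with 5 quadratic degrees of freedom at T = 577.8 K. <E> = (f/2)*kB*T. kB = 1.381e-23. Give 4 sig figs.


Step 1: f/2 = 5/2 = 2.5
Step 2: kB*T = 1.381e-23 * 577.8 = 7.979e-21
Step 3: <E> = 2.5 * 7.979e-21 = 1.995e-20 J

1.995e-20


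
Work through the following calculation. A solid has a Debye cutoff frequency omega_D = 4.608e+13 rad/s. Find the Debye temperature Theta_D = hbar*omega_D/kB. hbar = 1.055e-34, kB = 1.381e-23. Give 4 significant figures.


Step 1: hbar*omega_D = 1.055e-34 * 4.608e+13 = 4.861e-21 J
Step 2: Theta_D = 4.861e-21 / 1.381e-23
Step 3: Theta_D = 352 K

352


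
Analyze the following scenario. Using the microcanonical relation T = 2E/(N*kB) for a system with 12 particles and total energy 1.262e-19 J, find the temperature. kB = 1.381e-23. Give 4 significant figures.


Step 1: Numerator = 2*E = 2*1.262e-19 = 2.524e-19 J
Step 2: Denominator = N*kB = 12*1.381e-23 = 1.657e-22
Step 3: T = 2.524e-19 / 1.657e-22 = 1523 K

1523
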